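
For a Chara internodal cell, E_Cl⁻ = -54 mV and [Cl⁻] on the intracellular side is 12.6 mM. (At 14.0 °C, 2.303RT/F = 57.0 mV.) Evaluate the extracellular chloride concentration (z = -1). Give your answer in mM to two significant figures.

Nernst: E = (57.0/-1) · log₁₀([out]/[in]), so log₁₀([out]/[in]) = -54.0 × -1 / 57.0 = 0.9474.
[out]/[in] = 10^(0.9474) = 8.859.
[out] = 8.859 × 12.6 = 111.6 mM.

110 mM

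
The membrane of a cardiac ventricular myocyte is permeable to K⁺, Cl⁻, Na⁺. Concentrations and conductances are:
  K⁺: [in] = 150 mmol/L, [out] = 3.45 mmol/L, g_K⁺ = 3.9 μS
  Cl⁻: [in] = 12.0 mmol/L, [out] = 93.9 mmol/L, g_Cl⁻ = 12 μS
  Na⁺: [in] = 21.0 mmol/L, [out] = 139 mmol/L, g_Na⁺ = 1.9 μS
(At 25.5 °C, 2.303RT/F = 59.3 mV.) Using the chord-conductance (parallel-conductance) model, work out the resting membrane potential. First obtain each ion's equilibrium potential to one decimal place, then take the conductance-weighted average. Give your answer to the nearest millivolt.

-52 mV

E_K⁺ = (59.3/1)·log₁₀(3.45/150) = -97.1 mV
E_Cl⁻ = (59.3/-1)·log₁₀(93.9/12.0) = -53.0 mV
E_Na⁺ = (59.3/1)·log₁₀(139/21.0) = 48.7 mV
Vm = (Σ gᵢEᵢ)/(Σ gᵢ) = (3.9·-97.1 + 12·-53.0 + 1.9·48.7) / (3.9 + 12 + 1.9)
= -922.16 / 17.8 = -51.81 mV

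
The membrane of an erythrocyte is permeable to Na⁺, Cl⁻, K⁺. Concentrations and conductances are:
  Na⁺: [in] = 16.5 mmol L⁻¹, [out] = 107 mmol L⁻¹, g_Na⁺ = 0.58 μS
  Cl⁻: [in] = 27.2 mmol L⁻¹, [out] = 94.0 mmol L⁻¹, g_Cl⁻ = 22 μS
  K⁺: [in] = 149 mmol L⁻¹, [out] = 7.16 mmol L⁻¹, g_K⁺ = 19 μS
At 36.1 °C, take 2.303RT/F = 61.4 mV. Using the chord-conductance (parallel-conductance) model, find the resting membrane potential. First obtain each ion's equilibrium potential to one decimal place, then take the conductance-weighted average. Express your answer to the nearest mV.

-54 mV

E_Na⁺ = (61.4/1)·log₁₀(107/16.5) = 49.9 mV
E_Cl⁻ = (61.4/-1)·log₁₀(94.0/27.2) = -33.1 mV
E_K⁺ = (61.4/1)·log₁₀(7.16/149) = -80.9 mV
Vm = (Σ gᵢEᵢ)/(Σ gᵢ) = (0.58·49.9 + 22·-33.1 + 19·-80.9) / (0.58 + 22 + 19)
= -2236.36 / 41.58 = -53.78 mV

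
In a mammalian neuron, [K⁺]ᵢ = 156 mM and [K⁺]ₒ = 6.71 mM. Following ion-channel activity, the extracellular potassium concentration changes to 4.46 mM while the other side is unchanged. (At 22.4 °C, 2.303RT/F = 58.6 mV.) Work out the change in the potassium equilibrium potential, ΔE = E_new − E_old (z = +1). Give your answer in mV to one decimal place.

-10.4 mV

E_old = (58.6/1)·log₁₀(6.71/156) = -80.07 mV
E_new = (58.6/1)·log₁₀(4.46/156) = -90.47 mV
ΔE = -90.47 − (-80.07) = -10.39 mV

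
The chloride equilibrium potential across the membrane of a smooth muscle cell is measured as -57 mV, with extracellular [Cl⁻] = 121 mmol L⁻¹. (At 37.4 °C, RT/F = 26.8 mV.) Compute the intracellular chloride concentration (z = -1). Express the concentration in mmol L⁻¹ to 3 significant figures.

14.4 mmol L⁻¹

Nernst: E = (26.8/-1) · ln([out]/[in]), so ln([out]/[in]) = -57.0 × -1 / 26.8 = 2.1269.
[out]/[in] = e^(2.1269) = 8.389.
[in] = 121 / 8.389 = 14.42 mmol L⁻¹.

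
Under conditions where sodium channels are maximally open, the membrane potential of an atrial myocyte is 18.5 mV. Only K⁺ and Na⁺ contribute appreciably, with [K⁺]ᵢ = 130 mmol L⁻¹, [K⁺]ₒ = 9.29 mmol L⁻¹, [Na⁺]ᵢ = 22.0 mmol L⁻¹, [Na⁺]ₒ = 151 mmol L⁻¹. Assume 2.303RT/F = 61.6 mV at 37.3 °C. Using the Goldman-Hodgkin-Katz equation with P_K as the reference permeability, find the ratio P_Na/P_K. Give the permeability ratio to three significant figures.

Let α = P_Na/P_K. GHK: Vm = 61.6·log₁₀[(Kₒ + α·Naₒ)/(Kᵢ + α·Naᵢ)].
10^(Vm/61.6) = 10^(18.5/61.6) = 1.9968
So 1.9968·(Kᵢ + α·Naᵢ) = Kₒ + α·Naₒ → α = (1.9968·130.0 − 9.29) / (151.0 − 1.9968·22.0)
α = (259.6 − 9.29) / (151.0 − 43.93) = 250.3/107.1 = 2.338

2.34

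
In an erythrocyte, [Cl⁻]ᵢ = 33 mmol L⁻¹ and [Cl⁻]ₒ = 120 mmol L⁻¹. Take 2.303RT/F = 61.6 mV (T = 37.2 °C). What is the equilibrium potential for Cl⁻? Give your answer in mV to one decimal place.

E = (61.6/z) · log₁₀([Cl⁻]_out/[Cl⁻]_in) with z = -1.
For an anion, dividing by z = -1 reverses the sign.
= (61.6/-1) · log₁₀(120/33) = -61.60 · log₁₀(3.636)
= -61.60 · (0.5607) = -34.54 mV

-34.5 mV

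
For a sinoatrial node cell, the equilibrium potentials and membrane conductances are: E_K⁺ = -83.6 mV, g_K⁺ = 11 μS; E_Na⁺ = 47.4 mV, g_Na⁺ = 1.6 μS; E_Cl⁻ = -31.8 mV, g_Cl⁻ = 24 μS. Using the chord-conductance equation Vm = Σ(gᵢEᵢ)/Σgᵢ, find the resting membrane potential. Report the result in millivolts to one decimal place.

Σ gᵢEᵢ = 11·(-83.6) + 1.6·(47.4) + 24·(-31.8) = -1606.96
Σ gᵢ = 11 + 1.6 + 24 = 36.6
Vm = -1606.96 / 36.6 = -43.91 mV

-43.9 mV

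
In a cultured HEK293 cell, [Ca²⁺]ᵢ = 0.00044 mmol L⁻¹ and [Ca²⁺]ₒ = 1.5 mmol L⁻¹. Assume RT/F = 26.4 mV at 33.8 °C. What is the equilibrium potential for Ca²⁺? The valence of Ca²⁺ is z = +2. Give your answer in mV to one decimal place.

E = (26.4/z) · ln([Ca²⁺]_out/[Ca²⁺]_in) with z = +2.
= (26.4/2) · ln(1.5/0.00044) = 13.20 · ln(3409)
= 13.20 · (8.1342) = 107.37 mV

107.4 mV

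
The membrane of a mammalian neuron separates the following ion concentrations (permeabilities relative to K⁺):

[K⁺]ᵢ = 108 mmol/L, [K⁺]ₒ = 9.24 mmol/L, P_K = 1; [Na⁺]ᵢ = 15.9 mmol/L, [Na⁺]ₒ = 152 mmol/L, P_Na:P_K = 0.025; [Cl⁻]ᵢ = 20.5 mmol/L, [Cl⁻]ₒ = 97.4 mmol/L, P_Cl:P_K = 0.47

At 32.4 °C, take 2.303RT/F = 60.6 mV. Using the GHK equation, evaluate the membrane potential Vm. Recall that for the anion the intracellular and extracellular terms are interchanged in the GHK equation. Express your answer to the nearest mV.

Vm = 60.6 · log₁₀[(Σ P·[cation]ₒ + Σ P·[anion]ᵢ) / (Σ P·[cation]ᵢ + Σ P·[anion]ₒ)]
Numerator = 1×9.24 + 0.025×152 + 0.47×20.5 = 22.68
Denominator = 1×108 + 0.025×15.9 + 0.47×97.4 = 154.2
Vm = 60.6 · log₁₀(0.14707) = 60.6 × (-0.8325) = -50.45 mV

-50 mV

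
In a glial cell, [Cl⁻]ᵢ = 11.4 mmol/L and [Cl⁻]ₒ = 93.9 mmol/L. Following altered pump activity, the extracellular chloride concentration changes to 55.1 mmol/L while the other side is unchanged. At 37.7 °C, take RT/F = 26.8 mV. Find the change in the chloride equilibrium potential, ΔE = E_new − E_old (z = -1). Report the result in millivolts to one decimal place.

14.3 mV

E_old = (26.8/-1)·ln(93.9/11.4) = -56.51 mV
E_new = (26.8/-1)·ln(55.1/11.4) = -42.22 mV
ΔE = -42.22 − (-56.51) = 14.29 mV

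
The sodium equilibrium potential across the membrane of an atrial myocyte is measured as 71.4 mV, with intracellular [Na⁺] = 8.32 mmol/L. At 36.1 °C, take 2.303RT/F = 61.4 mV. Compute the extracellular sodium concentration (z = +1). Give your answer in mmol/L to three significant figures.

121 mmol/L

Nernst: E = (61.4/1) · log₁₀([out]/[in]), so log₁₀([out]/[in]) = 71.4 × 1 / 61.4 = 1.1629.
[out]/[in] = 10^(1.1629) = 14.55.
[out] = 14.55 × 8.32 = 121.1 mmol/L.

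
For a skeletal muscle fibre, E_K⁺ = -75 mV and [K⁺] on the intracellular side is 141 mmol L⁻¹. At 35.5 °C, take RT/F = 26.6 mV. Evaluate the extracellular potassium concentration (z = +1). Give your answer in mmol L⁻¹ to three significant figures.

Nernst: E = (26.6/1) · ln([out]/[in]), so ln([out]/[in]) = -75.0 × 1 / 26.6 = -2.8195.
[out]/[in] = e^(-2.8195) = 0.05963.
[out] = 0.05963 × 141 = 8.408 mmol L⁻¹.

8.41 mmol L⁻¹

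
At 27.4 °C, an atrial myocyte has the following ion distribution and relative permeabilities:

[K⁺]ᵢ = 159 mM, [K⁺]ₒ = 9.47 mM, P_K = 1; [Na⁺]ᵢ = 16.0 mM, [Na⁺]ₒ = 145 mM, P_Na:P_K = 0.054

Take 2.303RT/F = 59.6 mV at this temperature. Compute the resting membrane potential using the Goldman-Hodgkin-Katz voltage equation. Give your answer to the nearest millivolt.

Vm = 59.6 · log₁₀[(Σ P·[cation]ₒ + Σ P·[anion]ᵢ) / (Σ P·[cation]ᵢ + Σ P·[anion]ₒ)]
Numerator = 1×9.47 + 0.054×145 = 17.3
Denominator = 1×159 + 0.054×16.0 = 159.9
Vm = 59.6 · log₁₀(0.10822) = 59.6 × (-0.9657) = -57.56 mV

-58 mV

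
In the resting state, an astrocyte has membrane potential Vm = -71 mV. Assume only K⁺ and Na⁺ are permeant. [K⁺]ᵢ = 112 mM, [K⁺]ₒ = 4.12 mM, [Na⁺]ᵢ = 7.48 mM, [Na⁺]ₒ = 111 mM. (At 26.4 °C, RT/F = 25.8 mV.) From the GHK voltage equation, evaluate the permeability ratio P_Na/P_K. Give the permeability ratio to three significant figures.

Let α = P_Na/P_K. GHK: Vm = 25.8·ln[(Kₒ + α·Naₒ)/(Kᵢ + α·Naᵢ)].
e^(Vm/25.8) = e^(-71.0/25.8) = 0.063804
So 0.063804·(Kᵢ + α·Naᵢ) = Kₒ + α·Naₒ → α = (0.063804·112.0 − 4.12) / (111.0 − 0.063804·7.48)
α = (7.146 − 4.12) / (111.0 − 0.4773) = 3.026/110.5 = 0.02738

0.0274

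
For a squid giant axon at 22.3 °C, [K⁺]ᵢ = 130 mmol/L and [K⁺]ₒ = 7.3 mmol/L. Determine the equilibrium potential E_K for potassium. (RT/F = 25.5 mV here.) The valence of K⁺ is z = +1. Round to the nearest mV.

E = (25.5/z) · ln([K⁺]_out/[K⁺]_in) with z = +1.
= (25.5/1) · ln(7.3/130) = 25.50 · ln(0.05615)
= 25.50 · (-2.8797) = -73.43 mV

-73 mV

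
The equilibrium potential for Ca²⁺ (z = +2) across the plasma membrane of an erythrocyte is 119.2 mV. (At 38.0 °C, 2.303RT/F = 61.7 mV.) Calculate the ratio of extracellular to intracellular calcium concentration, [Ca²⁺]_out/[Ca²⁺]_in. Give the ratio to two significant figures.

7300

log₁₀([out]/[in]) = E·z/(61.7) = 119.2 × 2 / 61.7 = 3.8639
[out]/[in] = 10^(3.8639) = 7309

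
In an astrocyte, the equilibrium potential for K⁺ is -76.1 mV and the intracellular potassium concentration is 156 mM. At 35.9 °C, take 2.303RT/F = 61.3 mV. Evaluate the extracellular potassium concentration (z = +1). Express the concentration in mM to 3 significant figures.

Nernst: E = (61.3/1) · log₁₀([out]/[in]), so log₁₀([out]/[in]) = -76.1 × 1 / 61.3 = -1.2414.
[out]/[in] = 10^(-1.2414) = 0.05735.
[out] = 0.05735 × 156 = 8.947 mM.

8.95 mM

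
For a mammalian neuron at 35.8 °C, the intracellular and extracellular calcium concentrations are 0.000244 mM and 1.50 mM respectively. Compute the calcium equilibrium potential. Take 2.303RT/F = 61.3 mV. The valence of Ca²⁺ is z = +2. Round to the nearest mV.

E = (61.3/z) · log₁₀([Ca²⁺]_out/[Ca²⁺]_in) with z = +2.
= (61.3/2) · log₁₀(1.50/0.000244) = 30.65 · log₁₀(6148)
= 30.65 · (3.7887) = 116.12 mV

116 mV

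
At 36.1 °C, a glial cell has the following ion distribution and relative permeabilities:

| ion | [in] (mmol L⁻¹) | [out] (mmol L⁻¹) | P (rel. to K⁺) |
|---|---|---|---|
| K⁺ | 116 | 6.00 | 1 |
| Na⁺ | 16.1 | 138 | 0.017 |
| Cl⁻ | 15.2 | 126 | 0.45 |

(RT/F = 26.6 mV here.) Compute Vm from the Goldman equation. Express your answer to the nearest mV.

-65 mV

Vm = 26.6 · ln[(Σ P·[cation]ₒ + Σ P·[anion]ᵢ) / (Σ P·[cation]ᵢ + Σ P·[anion]ₒ)]
Numerator = 1×6.00 + 0.017×138 + 0.45×15.2 = 15.19
Denominator = 1×116 + 0.017×16.1 + 0.45×126 = 173
Vm = 26.6 · ln(0.087794) = 26.6 × (-2.4328) = -64.71 mV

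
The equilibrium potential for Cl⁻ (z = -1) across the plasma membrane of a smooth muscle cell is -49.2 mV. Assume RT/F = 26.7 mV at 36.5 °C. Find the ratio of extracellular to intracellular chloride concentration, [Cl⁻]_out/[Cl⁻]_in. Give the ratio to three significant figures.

6.31

ln([out]/[in]) = E·z/(26.7) = -49.2 × -1 / 26.7 = 1.8427
[out]/[in] = e^(1.8427) = 6.314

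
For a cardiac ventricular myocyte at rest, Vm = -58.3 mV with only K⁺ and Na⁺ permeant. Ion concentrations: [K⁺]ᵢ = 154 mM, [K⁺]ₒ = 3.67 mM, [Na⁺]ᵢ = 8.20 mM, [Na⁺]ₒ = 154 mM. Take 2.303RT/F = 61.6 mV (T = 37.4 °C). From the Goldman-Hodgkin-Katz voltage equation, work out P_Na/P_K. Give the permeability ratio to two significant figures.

0.090

Let α = P_Na/P_K. GHK: Vm = 61.6·log₁₀[(Kₒ + α·Naₒ)/(Kᵢ + α·Naᵢ)].
10^(Vm/61.6) = 10^(-58.3/61.6) = 0.11313
So 0.11313·(Kᵢ + α·Naᵢ) = Kₒ + α·Naₒ → α = (0.11313·154.0 − 3.67) / (154.0 − 0.11313·8.2)
α = (17.42 − 3.67) / (154.0 − 0.9277) = 13.75/153.1 = 0.08984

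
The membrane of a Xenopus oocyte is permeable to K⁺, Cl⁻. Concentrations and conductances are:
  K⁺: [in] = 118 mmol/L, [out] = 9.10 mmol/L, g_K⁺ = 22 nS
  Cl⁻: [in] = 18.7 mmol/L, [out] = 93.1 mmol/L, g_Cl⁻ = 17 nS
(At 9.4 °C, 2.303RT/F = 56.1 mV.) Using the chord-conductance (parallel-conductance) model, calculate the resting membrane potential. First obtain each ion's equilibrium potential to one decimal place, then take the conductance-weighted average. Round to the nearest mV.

-52 mV

E_K⁺ = (56.1/1)·log₁₀(9.10/118) = -62.4 mV
E_Cl⁻ = (56.1/-1)·log₁₀(93.1/18.7) = -39.1 mV
Vm = (Σ gᵢEᵢ)/(Σ gᵢ) = (22·-62.4 + 17·-39.1) / (22 + 17)
= -2037.50 / 39 = -52.24 mV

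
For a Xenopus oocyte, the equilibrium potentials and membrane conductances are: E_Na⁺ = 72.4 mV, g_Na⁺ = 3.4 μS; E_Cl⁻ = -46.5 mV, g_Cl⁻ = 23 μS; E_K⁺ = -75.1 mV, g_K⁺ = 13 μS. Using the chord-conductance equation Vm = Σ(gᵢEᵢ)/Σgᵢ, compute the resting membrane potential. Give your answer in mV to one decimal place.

-45.7 mV

Σ gᵢEᵢ = 3.4·(72.4) + 23·(-46.5) + 13·(-75.1) = -1799.64
Σ gᵢ = 3.4 + 23 + 13 = 39.4
Vm = -1799.64 / 39.4 = -45.68 mV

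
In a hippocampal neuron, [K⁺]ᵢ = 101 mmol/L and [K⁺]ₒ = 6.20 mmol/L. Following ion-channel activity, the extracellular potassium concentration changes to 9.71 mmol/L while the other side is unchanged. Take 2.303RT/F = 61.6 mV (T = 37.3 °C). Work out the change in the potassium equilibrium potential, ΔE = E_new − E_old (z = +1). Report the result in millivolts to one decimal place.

12.0 mV

E_old = (61.6/1)·log₁₀(6.20/101) = -74.65 mV
E_new = (61.6/1)·log₁₀(9.71/101) = -62.65 mV
ΔE = -62.65 − (-74.65) = 12.00 mV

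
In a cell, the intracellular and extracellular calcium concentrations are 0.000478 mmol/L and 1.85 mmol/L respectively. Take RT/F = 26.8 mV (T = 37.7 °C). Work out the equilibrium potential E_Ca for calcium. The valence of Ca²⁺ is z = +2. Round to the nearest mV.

E = (26.8/z) · ln([Ca²⁺]_out/[Ca²⁺]_in) with z = +2.
= (26.8/2) · ln(1.85/0.000478) = 13.40 · ln(3870)
= 13.40 · (8.2611) = 110.70 mV

111 mV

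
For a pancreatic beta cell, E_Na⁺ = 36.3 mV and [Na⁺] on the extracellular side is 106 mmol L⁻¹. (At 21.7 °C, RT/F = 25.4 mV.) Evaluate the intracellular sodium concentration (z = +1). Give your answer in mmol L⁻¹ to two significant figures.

25 mmol L⁻¹

Nernst: E = (25.4/1) · ln([out]/[in]), so ln([out]/[in]) = 36.3 × 1 / 25.4 = 1.4291.
[out]/[in] = e^(1.4291) = 4.175.
[in] = 106 / 4.175 = 25.39 mmol L⁻¹.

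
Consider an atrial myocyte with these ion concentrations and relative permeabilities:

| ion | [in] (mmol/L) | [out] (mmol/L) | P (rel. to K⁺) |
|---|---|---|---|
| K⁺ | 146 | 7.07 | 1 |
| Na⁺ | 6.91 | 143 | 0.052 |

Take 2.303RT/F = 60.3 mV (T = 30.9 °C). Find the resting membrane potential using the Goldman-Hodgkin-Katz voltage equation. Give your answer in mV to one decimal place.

-60.5 mV

Vm = 60.3 · log₁₀[(Σ P·[cation]ₒ + Σ P·[anion]ᵢ) / (Σ P·[cation]ᵢ + Σ P·[anion]ₒ)]
Numerator = 1×7.07 + 0.052×143 = 14.51
Denominator = 1×146 + 0.052×6.91 = 146.4
Vm = 60.3 · log₁₀(0.099112) = 60.3 × (-1.0039) = -60.53 mV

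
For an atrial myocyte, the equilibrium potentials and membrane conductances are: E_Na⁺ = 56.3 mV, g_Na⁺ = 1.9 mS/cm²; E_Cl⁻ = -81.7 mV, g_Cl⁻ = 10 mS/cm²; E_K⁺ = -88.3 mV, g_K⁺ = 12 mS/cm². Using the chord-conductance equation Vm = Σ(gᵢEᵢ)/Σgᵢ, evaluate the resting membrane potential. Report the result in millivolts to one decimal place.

-74.0 mV

Σ gᵢEᵢ = 1.9·(56.3) + 10·(-81.7) + 12·(-88.3) = -1769.63
Σ gᵢ = 1.9 + 10 + 12 = 23.9
Vm = -1769.63 / 23.9 = -74.04 mV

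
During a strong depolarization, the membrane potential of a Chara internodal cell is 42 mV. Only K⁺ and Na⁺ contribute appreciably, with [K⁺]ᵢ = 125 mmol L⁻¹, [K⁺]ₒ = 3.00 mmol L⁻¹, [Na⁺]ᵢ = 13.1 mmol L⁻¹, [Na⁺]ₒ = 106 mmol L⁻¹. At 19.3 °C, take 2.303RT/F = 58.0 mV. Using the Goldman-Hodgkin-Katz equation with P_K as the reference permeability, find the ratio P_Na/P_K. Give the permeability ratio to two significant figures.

Let α = P_Na/P_K. GHK: Vm = 58.0·log₁₀[(Kₒ + α·Naₒ)/(Kᵢ + α·Naᵢ)].
10^(Vm/58.0) = 10^(42.0/58.0) = 5.2983
So 5.2983·(Kᵢ + α·Naᵢ) = Kₒ + α·Naₒ → α = (5.2983·125.0 − 3.0) / (106.0 − 5.2983·13.1)
α = (662.3 − 3.0) / (106.0 − 69.41) = 659.3/36.59 = 18.02

18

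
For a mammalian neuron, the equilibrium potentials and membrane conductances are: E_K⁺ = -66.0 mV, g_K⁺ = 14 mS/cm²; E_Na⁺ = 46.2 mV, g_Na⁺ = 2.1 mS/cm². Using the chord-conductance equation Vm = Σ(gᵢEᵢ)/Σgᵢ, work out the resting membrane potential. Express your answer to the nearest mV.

Σ gᵢEᵢ = 14·(-66.0) + 2.1·(46.2) = -826.98
Σ gᵢ = 14 + 2.1 = 16.1
Vm = -826.98 / 16.1 = -51.37 mV

-51 mV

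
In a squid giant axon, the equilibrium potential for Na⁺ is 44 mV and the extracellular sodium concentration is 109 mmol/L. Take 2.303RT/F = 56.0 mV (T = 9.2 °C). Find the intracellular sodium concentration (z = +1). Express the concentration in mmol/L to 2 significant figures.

18 mmol/L

Nernst: E = (56.0/1) · log₁₀([out]/[in]), so log₁₀([out]/[in]) = 44.0 × 1 / 56.0 = 0.7857.
[out]/[in] = 10^(0.7857) = 6.105.
[in] = 109 / 6.105 = 17.85 mmol/L.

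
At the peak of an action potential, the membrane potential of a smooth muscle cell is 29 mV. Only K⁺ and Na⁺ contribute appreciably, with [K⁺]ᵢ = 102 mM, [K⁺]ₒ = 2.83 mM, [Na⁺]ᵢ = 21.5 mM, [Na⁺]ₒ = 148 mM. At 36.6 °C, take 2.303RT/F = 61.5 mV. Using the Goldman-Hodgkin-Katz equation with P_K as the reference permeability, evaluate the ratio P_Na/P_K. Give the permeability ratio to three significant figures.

Let α = P_Na/P_K. GHK: Vm = 61.5·log₁₀[(Kₒ + α·Naₒ)/(Kᵢ + α·Naᵢ)].
10^(Vm/61.5) = 10^(29.0/61.5) = 2.9617
So 2.9617·(Kᵢ + α·Naᵢ) = Kₒ + α·Naₒ → α = (2.9617·102.0 − 2.83) / (148.0 − 2.9617·21.5)
α = (302.1 − 2.83) / (148.0 − 63.68) = 299.3/84.32 = 3.549

3.55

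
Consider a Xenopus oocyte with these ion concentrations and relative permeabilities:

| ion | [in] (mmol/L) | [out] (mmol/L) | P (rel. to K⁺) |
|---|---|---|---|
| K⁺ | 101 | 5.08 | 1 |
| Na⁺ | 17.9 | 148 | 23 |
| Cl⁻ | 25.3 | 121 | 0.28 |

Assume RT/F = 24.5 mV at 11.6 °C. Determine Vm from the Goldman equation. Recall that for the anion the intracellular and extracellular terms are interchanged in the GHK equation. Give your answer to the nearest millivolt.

Vm = 24.5 · ln[(Σ P·[cation]ₒ + Σ P·[anion]ᵢ) / (Σ P·[cation]ᵢ + Σ P·[anion]ₒ)]
Numerator = 1×5.08 + 23×148 + 0.28×25.3 = 3416
Denominator = 1×101 + 23×17.9 + 0.28×121 = 546.6
Vm = 24.5 · ln(6.2501) = 24.5 × (1.8326) = 44.90 mV

45 mV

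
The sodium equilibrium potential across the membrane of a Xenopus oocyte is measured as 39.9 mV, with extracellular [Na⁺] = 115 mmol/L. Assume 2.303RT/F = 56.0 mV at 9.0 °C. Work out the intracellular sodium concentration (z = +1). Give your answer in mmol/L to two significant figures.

Nernst: E = (56.0/1) · log₁₀([out]/[in]), so log₁₀([out]/[in]) = 39.9 × 1 / 56.0 = 0.7125.
[out]/[in] = 10^(0.7125) = 5.158.
[in] = 115 / 5.158 = 22.29 mmol/L.

22 mmol/L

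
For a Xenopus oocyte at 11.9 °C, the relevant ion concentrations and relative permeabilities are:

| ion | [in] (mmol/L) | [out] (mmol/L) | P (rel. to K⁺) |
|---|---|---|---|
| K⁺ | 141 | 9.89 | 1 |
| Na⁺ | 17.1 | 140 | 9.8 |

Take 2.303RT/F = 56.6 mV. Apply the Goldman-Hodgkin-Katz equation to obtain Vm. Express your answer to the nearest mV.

Vm = 56.6 · log₁₀[(Σ P·[cation]ₒ + Σ P·[anion]ᵢ) / (Σ P·[cation]ᵢ + Σ P·[anion]ₒ)]
Numerator = 1×9.89 + 9.8×140 = 1382
Denominator = 1×141 + 9.8×17.1 = 308.6
Vm = 56.6 · log₁₀(4.4782) = 56.6 × (0.6511) = 36.85 mV

37 mV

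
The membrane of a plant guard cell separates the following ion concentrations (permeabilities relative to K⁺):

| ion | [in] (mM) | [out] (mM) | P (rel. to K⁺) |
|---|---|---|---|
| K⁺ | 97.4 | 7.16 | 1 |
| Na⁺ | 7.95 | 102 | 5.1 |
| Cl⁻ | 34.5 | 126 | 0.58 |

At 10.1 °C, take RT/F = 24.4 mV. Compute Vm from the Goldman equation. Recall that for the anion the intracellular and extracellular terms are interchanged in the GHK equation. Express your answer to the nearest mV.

23 mV

Vm = 24.4 · ln[(Σ P·[cation]ₒ + Σ P·[anion]ᵢ) / (Σ P·[cation]ᵢ + Σ P·[anion]ₒ)]
Numerator = 1×7.16 + 5.1×102 + 0.58×34.5 = 547.4
Denominator = 1×97.4 + 5.1×7.95 + 0.58×126 = 211
Vm = 24.4 · ln(2.5939) = 24.4 × (0.9531) = 23.26 mV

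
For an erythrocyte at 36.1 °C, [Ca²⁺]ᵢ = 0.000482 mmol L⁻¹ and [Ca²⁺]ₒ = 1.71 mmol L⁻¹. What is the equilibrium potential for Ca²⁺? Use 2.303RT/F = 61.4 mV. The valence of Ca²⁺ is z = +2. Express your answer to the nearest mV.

109 mV

E = (61.4/z) · log₁₀([Ca²⁺]_out/[Ca²⁺]_in) with z = +2.
= (61.4/2) · log₁₀(1.71/0.000482) = 30.70 · log₁₀(3548)
= 30.70 · (3.5499) = 108.98 mV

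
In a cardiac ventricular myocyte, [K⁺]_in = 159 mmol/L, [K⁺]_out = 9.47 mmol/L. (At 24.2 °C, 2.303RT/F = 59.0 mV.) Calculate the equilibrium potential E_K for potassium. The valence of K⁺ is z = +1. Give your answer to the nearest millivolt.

E = (59.0/z) · log₁₀([K⁺]_out/[K⁺]_in) with z = +1.
= (59.0/1) · log₁₀(9.47/159) = 59.00 · log₁₀(0.05956)
= 59.00 · (-1.2250) = -72.28 mV

-72 mV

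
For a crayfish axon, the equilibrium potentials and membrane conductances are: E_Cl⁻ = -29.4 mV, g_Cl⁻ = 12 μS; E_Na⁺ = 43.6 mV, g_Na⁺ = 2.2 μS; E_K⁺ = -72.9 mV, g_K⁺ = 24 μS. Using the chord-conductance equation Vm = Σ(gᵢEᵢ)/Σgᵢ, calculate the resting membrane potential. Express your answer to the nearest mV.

-53 mV

Σ gᵢEᵢ = 12·(-29.4) + 2.2·(43.6) + 24·(-72.9) = -2006.48
Σ gᵢ = 12 + 2.2 + 24 = 38.2
Vm = -2006.48 / 38.2 = -52.53 mV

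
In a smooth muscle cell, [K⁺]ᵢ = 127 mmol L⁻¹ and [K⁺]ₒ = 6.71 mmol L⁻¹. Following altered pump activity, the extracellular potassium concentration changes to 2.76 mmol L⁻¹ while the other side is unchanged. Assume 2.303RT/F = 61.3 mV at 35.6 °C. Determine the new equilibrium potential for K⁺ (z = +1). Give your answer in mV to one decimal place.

After the shift: [K⁺]_out = 2.76, [K⁺]_in = 127 mmol L⁻¹.
E_new = (61.3/1)·log₁₀(2.76/127) = 61.30 · (-1.6629) = -101.94 mV

-101.9 mV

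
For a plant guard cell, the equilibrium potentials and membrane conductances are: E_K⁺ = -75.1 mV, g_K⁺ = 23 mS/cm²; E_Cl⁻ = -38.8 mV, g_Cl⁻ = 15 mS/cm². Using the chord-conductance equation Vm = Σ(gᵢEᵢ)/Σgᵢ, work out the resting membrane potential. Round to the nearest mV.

Σ gᵢEᵢ = 23·(-75.1) + 15·(-38.8) = -2309.30
Σ gᵢ = 23 + 15 = 38
Vm = -2309.30 / 38 = -60.77 mV

-61 mV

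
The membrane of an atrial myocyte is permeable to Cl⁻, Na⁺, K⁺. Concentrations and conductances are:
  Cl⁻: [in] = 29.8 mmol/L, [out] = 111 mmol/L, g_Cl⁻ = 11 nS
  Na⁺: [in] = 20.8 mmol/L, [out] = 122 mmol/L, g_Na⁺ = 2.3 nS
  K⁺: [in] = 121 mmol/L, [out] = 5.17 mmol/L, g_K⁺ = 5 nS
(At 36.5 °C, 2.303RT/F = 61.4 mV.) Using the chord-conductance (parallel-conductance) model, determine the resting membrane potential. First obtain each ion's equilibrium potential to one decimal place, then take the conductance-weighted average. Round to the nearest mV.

E_Cl⁻ = (61.4/-1)·log₁₀(111/29.8) = -35.1 mV
E_Na⁺ = (61.4/1)·log₁₀(122/20.8) = 47.2 mV
E_K⁺ = (61.4/1)·log₁₀(5.17/121) = -84.1 mV
Vm = (Σ gᵢEᵢ)/(Σ gᵢ) = (11·-35.1 + 2.3·47.2 + 5·-84.1) / (11 + 2.3 + 5)
= -698.04 / 18.3 = -38.14 mV

-38 mV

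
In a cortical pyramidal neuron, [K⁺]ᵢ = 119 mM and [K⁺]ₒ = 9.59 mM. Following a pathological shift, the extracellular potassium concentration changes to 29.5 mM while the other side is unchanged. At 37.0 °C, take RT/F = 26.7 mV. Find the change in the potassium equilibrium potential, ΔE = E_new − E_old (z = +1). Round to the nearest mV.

30 mV

E_old = (26.7/1)·ln(9.59/119) = -67.24 mV
E_new = (26.7/1)·ln(29.5/119) = -37.24 mV
ΔE = -37.24 − (-67.24) = 30.00 mV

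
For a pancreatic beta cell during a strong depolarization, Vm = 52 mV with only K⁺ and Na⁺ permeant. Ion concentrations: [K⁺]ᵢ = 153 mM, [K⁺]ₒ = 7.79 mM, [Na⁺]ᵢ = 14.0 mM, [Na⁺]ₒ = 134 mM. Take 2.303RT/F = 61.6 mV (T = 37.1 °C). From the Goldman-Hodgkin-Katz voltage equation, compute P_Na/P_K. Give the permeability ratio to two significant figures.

29

Let α = P_Na/P_K. GHK: Vm = 61.6·log₁₀[(Kₒ + α·Naₒ)/(Kᵢ + α·Naᵢ)].
10^(Vm/61.6) = 10^(52.0/61.6) = 6.9848
So 6.9848·(Kᵢ + α·Naᵢ) = Kₒ + α·Naₒ → α = (6.9848·153.0 − 7.79) / (134.0 − 6.9848·14.0)
α = (1069 − 7.79) / (134.0 − 97.79) = 1061/36.21 = 29.3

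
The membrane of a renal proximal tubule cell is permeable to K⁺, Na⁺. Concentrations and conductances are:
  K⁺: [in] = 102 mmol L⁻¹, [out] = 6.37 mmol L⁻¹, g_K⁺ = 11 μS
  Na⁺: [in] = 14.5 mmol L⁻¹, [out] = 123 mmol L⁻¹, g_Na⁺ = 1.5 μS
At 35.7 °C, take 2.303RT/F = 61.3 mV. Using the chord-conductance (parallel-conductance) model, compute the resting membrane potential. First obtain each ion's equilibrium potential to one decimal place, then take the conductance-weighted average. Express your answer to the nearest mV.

E_K⁺ = (61.3/1)·log₁₀(6.37/102) = -73.8 mV
E_Na⁺ = (61.3/1)·log₁₀(123/14.5) = 56.9 mV
Vm = (Σ gᵢEᵢ)/(Σ gᵢ) = (11·-73.8 + 1.5·56.9) / (11 + 1.5)
= -726.45 / 12.5 = -58.12 mV

-58 mV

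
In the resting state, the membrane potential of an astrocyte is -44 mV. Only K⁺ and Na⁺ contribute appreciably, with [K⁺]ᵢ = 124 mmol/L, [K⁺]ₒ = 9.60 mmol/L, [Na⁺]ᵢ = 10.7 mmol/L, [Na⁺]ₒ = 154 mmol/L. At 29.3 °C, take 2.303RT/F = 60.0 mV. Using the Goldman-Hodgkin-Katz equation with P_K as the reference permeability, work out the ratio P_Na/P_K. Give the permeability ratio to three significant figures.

Let α = P_Na/P_K. GHK: Vm = 60.0·log₁₀[(Kₒ + α·Naₒ)/(Kᵢ + α·Naᵢ)].
10^(Vm/60.0) = 10^(-44.0/60.0) = 0.18478
So 0.18478·(Kᵢ + α·Naᵢ) = Kₒ + α·Naₒ → α = (0.18478·124.0 − 9.6) / (154.0 − 0.18478·10.7)
α = (22.91 − 9.6) / (154.0 − 1.977) = 13.31/152 = 0.08757

0.0876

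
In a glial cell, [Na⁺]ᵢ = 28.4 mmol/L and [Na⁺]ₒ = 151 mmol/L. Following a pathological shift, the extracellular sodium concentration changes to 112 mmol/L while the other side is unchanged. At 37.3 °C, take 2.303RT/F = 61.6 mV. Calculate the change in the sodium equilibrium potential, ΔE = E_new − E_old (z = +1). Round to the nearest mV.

-8 mV

E_old = (61.6/1)·log₁₀(151/28.4) = 44.70 mV
E_new = (61.6/1)·log₁₀(112/28.4) = 36.71 mV
ΔE = 36.71 − (44.70) = -7.99 mV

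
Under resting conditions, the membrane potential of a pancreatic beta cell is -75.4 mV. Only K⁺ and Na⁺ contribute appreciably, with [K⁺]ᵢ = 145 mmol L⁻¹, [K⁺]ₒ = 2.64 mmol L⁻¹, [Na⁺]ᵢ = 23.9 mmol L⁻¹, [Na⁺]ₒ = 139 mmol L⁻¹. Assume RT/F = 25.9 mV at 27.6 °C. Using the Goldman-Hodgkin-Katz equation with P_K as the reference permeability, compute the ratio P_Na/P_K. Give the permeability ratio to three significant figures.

Let α = P_Na/P_K. GHK: Vm = 25.9·ln[(Kₒ + α·Naₒ)/(Kᵢ + α·Naᵢ)].
e^(Vm/25.9) = e^(-75.4/25.9) = 0.054411
So 0.054411·(Kᵢ + α·Naᵢ) = Kₒ + α·Naₒ → α = (0.054411·145.0 − 2.64) / (139.0 − 0.054411·23.9)
α = (7.89 − 2.64) / (139.0 − 1.3) = 5.25/137.7 = 0.03812

0.0381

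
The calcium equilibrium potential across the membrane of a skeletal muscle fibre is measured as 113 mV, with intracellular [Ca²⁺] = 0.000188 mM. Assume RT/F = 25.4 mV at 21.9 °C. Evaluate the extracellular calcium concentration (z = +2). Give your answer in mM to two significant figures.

1.4 mM

Nernst: E = (25.4/2) · ln([out]/[in]), so ln([out]/[in]) = 113.0 × 2 / 25.4 = 8.8976.
[out]/[in] = e^(8.8976) = 7315.
[out] = 7315 × 0.000188 = 1.375 mM.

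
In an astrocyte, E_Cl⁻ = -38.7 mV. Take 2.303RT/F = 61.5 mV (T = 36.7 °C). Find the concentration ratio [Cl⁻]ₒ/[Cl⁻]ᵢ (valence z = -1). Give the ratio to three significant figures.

log₁₀([out]/[in]) = E·z/(61.5) = -38.7 × -1 / 61.5 = 0.6293
[out]/[in] = 10^(0.6293) = 4.259

4.26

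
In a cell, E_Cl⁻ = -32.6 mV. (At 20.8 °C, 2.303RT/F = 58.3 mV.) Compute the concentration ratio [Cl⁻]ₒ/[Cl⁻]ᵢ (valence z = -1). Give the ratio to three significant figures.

3.62

log₁₀([out]/[in]) = E·z/(58.3) = -32.6 × -1 / 58.3 = 0.5592
[out]/[in] = 10^(0.5592) = 3.624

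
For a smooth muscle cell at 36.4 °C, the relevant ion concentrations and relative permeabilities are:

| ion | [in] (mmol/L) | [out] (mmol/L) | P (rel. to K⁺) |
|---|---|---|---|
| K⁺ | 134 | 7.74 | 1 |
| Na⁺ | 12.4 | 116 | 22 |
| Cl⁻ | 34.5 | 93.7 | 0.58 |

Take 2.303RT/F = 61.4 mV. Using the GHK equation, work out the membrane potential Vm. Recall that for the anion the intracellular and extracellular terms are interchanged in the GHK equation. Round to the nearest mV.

46 mV

Vm = 61.4 · log₁₀[(Σ P·[cation]ₒ + Σ P·[anion]ᵢ) / (Σ P·[cation]ᵢ + Σ P·[anion]ₒ)]
Numerator = 1×7.74 + 22×116 + 0.58×34.5 = 2580
Denominator = 1×134 + 22×12.4 + 0.58×93.7 = 461.1
Vm = 61.4 · log₁₀(5.5942) = 61.4 × (0.7477) = 45.91 mV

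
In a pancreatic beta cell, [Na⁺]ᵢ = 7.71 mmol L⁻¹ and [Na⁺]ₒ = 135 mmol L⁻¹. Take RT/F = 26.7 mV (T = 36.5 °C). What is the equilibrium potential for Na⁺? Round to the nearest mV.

76 mV

E = (26.7/z) · ln([Na⁺]_out/[Na⁺]_in) with z = +1.
= (26.7/1) · ln(135/7.71) = 26.70 · ln(17.51)
= 26.70 · (2.8628) = 76.44 mV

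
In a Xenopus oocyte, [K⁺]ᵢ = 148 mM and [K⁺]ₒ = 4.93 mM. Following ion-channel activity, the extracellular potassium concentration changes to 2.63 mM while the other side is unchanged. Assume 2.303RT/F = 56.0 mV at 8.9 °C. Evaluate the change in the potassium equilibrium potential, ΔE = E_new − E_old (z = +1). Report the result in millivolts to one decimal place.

E_old = (56.0/1)·log₁₀(4.93/148) = -82.74 mV
E_new = (56.0/1)·log₁₀(2.63/148) = -98.02 mV
ΔE = -98.02 − (-82.74) = -15.28 mV

-15.3 mV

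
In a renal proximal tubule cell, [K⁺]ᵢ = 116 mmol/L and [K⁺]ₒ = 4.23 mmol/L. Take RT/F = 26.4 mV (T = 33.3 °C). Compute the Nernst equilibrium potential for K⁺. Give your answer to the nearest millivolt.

-87 mV

E = (26.4/z) · ln([K⁺]_out/[K⁺]_in) with z = +1.
= (26.4/1) · ln(4.23/116) = 26.40 · ln(0.03647)
= 26.40 · (-3.3114) = -87.42 mV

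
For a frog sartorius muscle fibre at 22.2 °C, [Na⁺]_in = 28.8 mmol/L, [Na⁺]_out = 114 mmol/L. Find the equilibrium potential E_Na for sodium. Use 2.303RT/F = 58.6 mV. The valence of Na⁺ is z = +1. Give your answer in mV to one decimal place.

35.0 mV

E = (58.6/z) · log₁₀([Na⁺]_out/[Na⁺]_in) with z = +1.
= (58.6/1) · log₁₀(114/28.8) = 58.60 · log₁₀(3.958)
= 58.60 · (0.5975) = 35.01 mV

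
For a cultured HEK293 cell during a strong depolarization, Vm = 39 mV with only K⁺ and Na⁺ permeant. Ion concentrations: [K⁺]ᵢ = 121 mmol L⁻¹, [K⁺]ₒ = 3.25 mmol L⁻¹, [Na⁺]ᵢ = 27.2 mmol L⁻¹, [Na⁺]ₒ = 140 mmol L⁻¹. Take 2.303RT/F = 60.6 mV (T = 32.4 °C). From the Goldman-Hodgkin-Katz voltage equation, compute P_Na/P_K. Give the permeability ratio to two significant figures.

26

Let α = P_Na/P_K. GHK: Vm = 60.6·log₁₀[(Kₒ + α·Naₒ)/(Kᵢ + α·Naᵢ)].
10^(Vm/60.6) = 10^(39.0/60.6) = 4.4011
So 4.4011·(Kᵢ + α·Naᵢ) = Kₒ + α·Naₒ → α = (4.4011·121.0 − 3.25) / (140.0 − 4.4011·27.2)
α = (532.5 − 3.25) / (140.0 − 119.7) = 529.3/20.29 = 26.09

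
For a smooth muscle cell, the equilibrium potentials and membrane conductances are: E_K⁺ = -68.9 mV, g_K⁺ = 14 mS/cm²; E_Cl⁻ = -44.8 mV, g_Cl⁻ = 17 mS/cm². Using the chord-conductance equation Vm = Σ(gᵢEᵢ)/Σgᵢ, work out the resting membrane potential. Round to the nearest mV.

Σ gᵢEᵢ = 14·(-68.9) + 17·(-44.8) = -1726.20
Σ gᵢ = 14 + 17 = 31
Vm = -1726.20 / 31 = -55.68 mV

-56 mV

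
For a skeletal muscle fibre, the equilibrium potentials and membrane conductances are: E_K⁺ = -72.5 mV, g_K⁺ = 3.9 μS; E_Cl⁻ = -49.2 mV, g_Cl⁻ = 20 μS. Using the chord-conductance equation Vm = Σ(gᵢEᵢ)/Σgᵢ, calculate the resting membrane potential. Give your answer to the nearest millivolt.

Σ gᵢEᵢ = 3.9·(-72.5) + 20·(-49.2) = -1266.75
Σ gᵢ = 3.9 + 20 = 23.9
Vm = -1266.75 / 23.9 = -53.00 mV

-53 mV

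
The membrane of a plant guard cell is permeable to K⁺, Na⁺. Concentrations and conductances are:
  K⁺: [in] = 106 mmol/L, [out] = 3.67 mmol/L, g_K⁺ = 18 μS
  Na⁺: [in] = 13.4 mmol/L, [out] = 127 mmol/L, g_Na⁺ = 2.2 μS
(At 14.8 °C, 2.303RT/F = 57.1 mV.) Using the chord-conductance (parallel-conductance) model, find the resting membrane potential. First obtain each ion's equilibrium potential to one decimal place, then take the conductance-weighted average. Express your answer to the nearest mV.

-68 mV

E_K⁺ = (57.1/1)·log₁₀(3.67/106) = -83.4 mV
E_Na⁺ = (57.1/1)·log₁₀(127/13.4) = 55.8 mV
Vm = (Σ gᵢEᵢ)/(Σ gᵢ) = (18·-83.4 + 2.2·55.8) / (18 + 2.2)
= -1378.44 / 20.2 = -68.24 mV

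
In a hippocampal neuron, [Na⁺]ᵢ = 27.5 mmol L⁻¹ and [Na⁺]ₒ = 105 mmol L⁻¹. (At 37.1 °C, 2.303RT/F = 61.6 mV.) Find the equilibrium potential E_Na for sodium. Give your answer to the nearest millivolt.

E = (61.6/z) · log₁₀([Na⁺]_out/[Na⁺]_in) with z = +1.
= (61.6/1) · log₁₀(105/27.5) = 61.60 · log₁₀(3.818)
= 61.60 · (0.5819) = 35.84 mV

36 mV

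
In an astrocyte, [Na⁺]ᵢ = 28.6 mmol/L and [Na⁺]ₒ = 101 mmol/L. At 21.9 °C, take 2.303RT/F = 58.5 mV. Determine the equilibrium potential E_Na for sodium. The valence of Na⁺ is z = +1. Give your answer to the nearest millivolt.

32 mV

E = (58.5/z) · log₁₀([Na⁺]_out/[Na⁺]_in) with z = +1.
= (58.5/1) · log₁₀(101/28.6) = 58.50 · log₁₀(3.531)
= 58.50 · (0.5480) = 32.06 mV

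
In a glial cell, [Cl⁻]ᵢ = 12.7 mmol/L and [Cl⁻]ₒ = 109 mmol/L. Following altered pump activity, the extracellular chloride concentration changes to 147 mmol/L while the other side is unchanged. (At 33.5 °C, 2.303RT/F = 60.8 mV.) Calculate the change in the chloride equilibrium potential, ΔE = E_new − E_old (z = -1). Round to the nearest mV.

E_old = (60.8/-1)·log₁₀(109/12.7) = -56.76 mV
E_new = (60.8/-1)·log₁₀(147/12.7) = -64.66 mV
ΔE = -64.66 − (-56.76) = -7.90 mV

-8 mV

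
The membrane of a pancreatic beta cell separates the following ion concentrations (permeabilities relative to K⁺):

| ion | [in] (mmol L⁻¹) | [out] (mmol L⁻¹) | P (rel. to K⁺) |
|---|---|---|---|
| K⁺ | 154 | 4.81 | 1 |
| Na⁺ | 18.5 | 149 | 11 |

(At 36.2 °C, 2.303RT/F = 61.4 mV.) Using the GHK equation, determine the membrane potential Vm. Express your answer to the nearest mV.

Vm = 61.4 · log₁₀[(Σ P·[cation]ₒ + Σ P·[anion]ᵢ) / (Σ P·[cation]ᵢ + Σ P·[anion]ₒ)]
Numerator = 1×4.81 + 11×149 = 1644
Denominator = 1×154 + 11×18.5 = 357.5
Vm = 61.4 · log₁₀(4.5981) = 61.4 × (0.6626) = 40.68 mV

41 mV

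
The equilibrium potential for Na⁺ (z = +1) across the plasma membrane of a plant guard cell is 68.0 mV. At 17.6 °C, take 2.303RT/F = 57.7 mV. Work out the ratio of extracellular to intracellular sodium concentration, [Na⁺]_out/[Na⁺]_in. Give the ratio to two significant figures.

log₁₀([out]/[in]) = E·z/(57.7) = 68.0 × 1 / 57.7 = 1.1785
[out]/[in] = 10^(1.1785) = 15.08

15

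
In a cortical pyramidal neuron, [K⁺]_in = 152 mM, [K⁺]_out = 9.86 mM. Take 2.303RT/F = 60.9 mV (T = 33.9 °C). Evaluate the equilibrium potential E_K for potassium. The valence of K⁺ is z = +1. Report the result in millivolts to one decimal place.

E = (60.9/z) · log₁₀([K⁺]_out/[K⁺]_in) with z = +1.
= (60.9/1) · log₁₀(9.86/152) = 60.90 · log₁₀(0.06487)
= 60.90 · (-1.1880) = -72.35 mV

-72.3 mV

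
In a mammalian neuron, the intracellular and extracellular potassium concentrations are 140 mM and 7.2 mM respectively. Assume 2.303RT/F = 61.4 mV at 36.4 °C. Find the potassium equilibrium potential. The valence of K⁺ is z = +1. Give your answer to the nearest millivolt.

-79 mV

E = (61.4/z) · log₁₀([K⁺]_out/[K⁺]_in) with z = +1.
= (61.4/1) · log₁₀(7.2/140) = 61.40 · log₁₀(0.05143)
= 61.40 · (-1.2888) = -79.13 mV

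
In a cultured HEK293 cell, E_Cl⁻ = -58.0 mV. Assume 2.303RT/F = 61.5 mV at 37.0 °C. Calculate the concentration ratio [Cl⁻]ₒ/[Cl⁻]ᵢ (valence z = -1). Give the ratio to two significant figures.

8.8

log₁₀([out]/[in]) = E·z/(61.5) = -58.0 × -1 / 61.5 = 0.9431
[out]/[in] = 10^(0.9431) = 8.772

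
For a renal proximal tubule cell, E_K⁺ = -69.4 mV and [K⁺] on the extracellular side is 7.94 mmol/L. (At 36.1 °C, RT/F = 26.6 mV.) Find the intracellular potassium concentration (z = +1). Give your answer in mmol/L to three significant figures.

Nernst: E = (26.6/1) · ln([out]/[in]), so ln([out]/[in]) = -69.4 × 1 / 26.6 = -2.6090.
[out]/[in] = e^(-2.6090) = 0.07361.
[in] = 7.94 / 0.07361 = 107.9 mmol/L.

108 mmol/L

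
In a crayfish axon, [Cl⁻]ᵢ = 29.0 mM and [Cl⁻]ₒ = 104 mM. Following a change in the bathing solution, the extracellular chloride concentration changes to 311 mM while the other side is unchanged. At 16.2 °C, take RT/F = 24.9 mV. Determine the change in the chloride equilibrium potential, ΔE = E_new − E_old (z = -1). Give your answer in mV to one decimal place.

E_old = (24.9/-1)·ln(104/29.0) = -31.80 mV
E_new = (24.9/-1)·ln(311/29.0) = -59.08 mV
ΔE = -59.08 − (-31.80) = -27.28 mV

-27.3 mV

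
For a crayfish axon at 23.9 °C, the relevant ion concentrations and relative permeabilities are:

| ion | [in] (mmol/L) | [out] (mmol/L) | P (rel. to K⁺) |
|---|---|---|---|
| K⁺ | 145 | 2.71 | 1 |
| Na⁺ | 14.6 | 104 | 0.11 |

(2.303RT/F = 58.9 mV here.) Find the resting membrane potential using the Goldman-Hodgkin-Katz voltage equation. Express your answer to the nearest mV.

-60 mV

Vm = 58.9 · log₁₀[(Σ P·[cation]ₒ + Σ P·[anion]ᵢ) / (Σ P·[cation]ᵢ + Σ P·[anion]ₒ)]
Numerator = 1×2.71 + 0.11×104 = 14.15
Denominator = 1×145 + 0.11×14.6 = 146.6
Vm = 58.9 · log₁₀(0.096517) = 58.9 × (-1.0154) = -59.81 mV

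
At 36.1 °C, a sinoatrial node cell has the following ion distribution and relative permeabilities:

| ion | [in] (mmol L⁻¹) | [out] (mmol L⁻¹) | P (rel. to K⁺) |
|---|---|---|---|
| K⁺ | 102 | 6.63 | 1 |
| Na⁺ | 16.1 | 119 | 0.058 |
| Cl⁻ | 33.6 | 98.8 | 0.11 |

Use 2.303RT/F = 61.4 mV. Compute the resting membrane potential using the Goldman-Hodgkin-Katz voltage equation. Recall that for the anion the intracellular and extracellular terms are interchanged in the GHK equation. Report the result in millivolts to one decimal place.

-50.3 mV

Vm = 61.4 · log₁₀[(Σ P·[cation]ₒ + Σ P·[anion]ᵢ) / (Σ P·[cation]ᵢ + Σ P·[anion]ₒ)]
Numerator = 1×6.63 + 0.058×119 + 0.11×33.6 = 17.23
Denominator = 1×102 + 0.058×16.1 + 0.11×98.8 = 113.8
Vm = 61.4 · log₁₀(0.15139) = 61.4 × (-0.8199) = -50.34 mV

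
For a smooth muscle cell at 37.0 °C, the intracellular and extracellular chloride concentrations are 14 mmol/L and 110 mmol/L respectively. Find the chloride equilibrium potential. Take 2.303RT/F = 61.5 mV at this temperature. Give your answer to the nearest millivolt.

E = (61.5/z) · log₁₀([Cl⁻]_out/[Cl⁻]_in) with z = -1.
For an anion, dividing by z = -1 reverses the sign.
= (61.5/-1) · log₁₀(110/14) = -61.50 · log₁₀(7.857)
= -61.50 · (0.8953) = -55.06 mV

-55 mV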